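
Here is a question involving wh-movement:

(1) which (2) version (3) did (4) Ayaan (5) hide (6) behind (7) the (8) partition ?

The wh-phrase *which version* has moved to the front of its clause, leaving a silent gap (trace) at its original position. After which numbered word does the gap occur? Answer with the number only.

Underlying clause: Ayaan did hide which version behind the partition.
'which version' is the direct object of 'hide'. Wh-movement fronts it, leaving a gap right after 'hide':
Which version did Ayaan hide ___ behind the partition?
'hide' is word 5.

5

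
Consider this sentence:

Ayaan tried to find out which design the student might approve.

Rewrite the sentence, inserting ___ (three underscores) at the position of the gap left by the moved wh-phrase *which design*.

Before movement: The student might approve which design.
The filler 'which design' is interpreted as the direct object of 'approve'. The gap is right after 'approve'.

Ayaan tried to find out which design the student might approve ___.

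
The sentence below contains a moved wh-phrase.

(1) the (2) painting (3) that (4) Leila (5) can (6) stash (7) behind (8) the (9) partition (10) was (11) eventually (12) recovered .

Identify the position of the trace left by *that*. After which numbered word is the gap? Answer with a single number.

'that' functions as the direct object of 'stash'. Wh-movement fronts it, leaving a gap right after 'stash':
The painting that Leila can stash ___ behind the partition was eventually recovered.
'stash' is word 6.

6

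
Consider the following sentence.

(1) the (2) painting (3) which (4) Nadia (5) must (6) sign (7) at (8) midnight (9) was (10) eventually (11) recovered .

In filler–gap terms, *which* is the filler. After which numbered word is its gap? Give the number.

The filler 'which' is interpreted as the direct object of 'sign'. Fronting leaves a gap immediately after 'sign':
The painting which Nadia must sign ___ at midnight was eventually recovered.
'sign' is word 6.

6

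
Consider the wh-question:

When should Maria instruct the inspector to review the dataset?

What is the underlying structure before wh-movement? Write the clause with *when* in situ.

Maria should instruct the inspector to review the dataset when.

'when' functions as the temporal adjunct. It moves to the left edge, and the trace sits right after 'dataset':
When should Maria instruct the inspector to review the dataset ___?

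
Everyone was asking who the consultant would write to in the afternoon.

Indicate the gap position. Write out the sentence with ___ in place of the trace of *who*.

Everyone was asking who the consultant would write to ___ in the afternoon.

Underlying clause: The consultant would write to who in the afternoon.
'who' is the object of the preposition 'to'. The gap is right after 'to'.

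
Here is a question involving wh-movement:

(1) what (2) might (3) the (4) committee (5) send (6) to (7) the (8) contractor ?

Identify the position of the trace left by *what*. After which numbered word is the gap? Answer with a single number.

Underlying clause: The committee might send what to the contractor.
The filler 'what' is interpreted as the direct object of 'send'. It moves to the left edge, and the trace sits right after 'send':
What might the committee send ___ to the contractor?
'send' is word 5.

5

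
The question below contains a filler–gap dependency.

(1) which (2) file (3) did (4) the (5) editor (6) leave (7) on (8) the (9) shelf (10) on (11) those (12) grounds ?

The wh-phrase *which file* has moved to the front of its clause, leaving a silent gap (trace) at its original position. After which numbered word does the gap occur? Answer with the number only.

Underlying clause: The editor did leave which file on the shelf on those grounds.
The filler 'which file' is interpreted as the direct object of 'leave'. Fronting leaves a gap immediately after 'leave':
Which file did the editor leave ___ on the shelf on those grounds?
'leave' is word 6.

6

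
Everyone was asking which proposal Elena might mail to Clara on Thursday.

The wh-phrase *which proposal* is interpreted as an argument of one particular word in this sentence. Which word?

mail

In situ: Elena might mail which proposal to Clara on Thursday.
'which proposal' is the direct object of 'mail'. Fronting leaves a gap immediately after 'mail':
Everyone was asking which proposal Elena might mail ___ to Clara on Thursday.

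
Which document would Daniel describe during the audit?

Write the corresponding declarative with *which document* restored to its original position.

'which document' is the direct object of 'describe'. It moves to the left edge, and the trace sits right after 'describe':
Which document would Daniel describe ___ during the audit?

Daniel would describe which document during the audit.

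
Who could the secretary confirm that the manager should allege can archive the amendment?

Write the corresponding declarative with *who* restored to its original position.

'who' is the subject of the clause embedded under 'allege'. Wh-movement fronts it, leaving a gap right after 'allege':
Who could the secretary confirm that the manager should allege ___ can archive the amendment?

The secretary could confirm that the manager should allege who can archive the amendment.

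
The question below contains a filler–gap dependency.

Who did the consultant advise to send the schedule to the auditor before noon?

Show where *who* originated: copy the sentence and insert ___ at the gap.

Who did the consultant advise ___ to send the schedule to the auditor before noon?

Before movement: The consultant did advise who to send the schedule to the auditor before noon.
The filler 'who' is interpreted as the direct object of 'advise'. The gap is right after 'advise'.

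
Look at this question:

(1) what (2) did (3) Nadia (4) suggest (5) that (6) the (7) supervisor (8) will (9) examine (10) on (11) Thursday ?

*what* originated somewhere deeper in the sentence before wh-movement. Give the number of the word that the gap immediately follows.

Underlying clause: Nadia did suggest that the supervisor will examine what on Thursday.
The filler 'what' is interpreted as the direct object of 'examine'. Wh-movement fronts it, leaving a gap right after 'examine':
What did Nadia suggest that the supervisor will examine ___ on Thursday?
'examine' is word 9.

9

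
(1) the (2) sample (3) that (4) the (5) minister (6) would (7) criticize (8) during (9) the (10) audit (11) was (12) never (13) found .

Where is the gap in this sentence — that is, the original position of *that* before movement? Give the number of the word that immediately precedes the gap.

The filler 'that' is interpreted as the direct object of 'criticize'. It moves to the left edge, and the trace sits right after 'criticize':
The sample that the minister would criticize ___ during the audit was never found.
'criticize' is word 7.

7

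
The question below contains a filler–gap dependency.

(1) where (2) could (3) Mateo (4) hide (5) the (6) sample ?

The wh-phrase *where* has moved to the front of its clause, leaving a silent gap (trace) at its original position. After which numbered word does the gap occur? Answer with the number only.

In situ: Mateo could hide the sample where.
'where' is the locative complement of 'hide'. Wh-movement fronts it, leaving a gap right after 'sample':
Where could Mateo hide the sample ___?
'sample' is word 6.

6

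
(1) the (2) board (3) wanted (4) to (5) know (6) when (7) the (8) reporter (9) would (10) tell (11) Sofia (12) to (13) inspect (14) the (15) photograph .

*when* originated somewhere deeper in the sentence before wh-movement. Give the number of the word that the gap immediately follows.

15

Before movement: The reporter would tell Sofia to inspect the photograph when.
The filler 'when' is interpreted as the temporal adjunct. Fronting leaves a gap immediately after 'photograph':
The board wanted to know when the reporter would tell Sofia to inspect the photograph ___.
'photograph' is word 15.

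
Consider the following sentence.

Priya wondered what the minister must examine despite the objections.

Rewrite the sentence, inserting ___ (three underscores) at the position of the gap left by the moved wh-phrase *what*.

Priya wondered what the minister must examine ___ despite the objections.

Before movement: The minister must examine what despite the objections.
'what' functions as the direct object of 'examine'. The gap is right after 'examine'.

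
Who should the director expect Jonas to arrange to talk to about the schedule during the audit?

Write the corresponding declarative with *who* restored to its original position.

The filler 'who' is interpreted as the object of the preposition 'to'. Fronting leaves a gap immediately after 'to':
Who should the director expect Jonas to arrange to talk to ___ about the schedule during the audit?

The director should expect Jonas to arrange to talk to who about the schedule during the audit.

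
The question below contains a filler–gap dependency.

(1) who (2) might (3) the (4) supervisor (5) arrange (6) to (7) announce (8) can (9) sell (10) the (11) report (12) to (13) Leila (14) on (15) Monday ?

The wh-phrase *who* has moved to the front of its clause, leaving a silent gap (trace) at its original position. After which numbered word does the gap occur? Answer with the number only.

7

In situ: The supervisor might arrange to announce who can sell the report to Leila on Monday.
'who' is the subject of the clause embedded under 'announce'. Wh-movement fronts it, leaving a gap right after 'announce':
Who might the supervisor arrange to announce ___ can sell the report to Leila on Monday?
'announce' is word 7.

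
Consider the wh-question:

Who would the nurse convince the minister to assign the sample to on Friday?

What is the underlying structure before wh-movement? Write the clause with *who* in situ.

'who' functions as the object of the preposition 'to' (recipient of 'assign'). Fronting leaves a gap immediately after 'to':
Who would the nurse convince the minister to assign the sample to ___ on Friday?

The nurse would convince the minister to assign the sample to who on Friday.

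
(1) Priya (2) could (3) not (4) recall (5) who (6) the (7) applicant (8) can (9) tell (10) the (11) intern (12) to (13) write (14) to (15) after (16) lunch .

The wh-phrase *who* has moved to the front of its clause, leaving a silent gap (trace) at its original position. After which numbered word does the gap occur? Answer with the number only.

14

Underlying clause: The applicant can tell the intern to write to who after lunch.
The filler 'who' is interpreted as the object of the preposition 'to'. Wh-movement fronts it, leaving a gap right after 'to':
Priya could not recall who the applicant can tell the intern to write to ___ after lunch.
'to' is word 14.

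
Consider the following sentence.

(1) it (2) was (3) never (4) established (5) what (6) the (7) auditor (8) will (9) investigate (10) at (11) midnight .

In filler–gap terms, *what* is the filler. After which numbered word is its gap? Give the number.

9

In situ: The auditor will investigate what at midnight.
'what' is the direct object of 'investigate'. Fronting leaves a gap immediately after 'investigate':
It was never established what the auditor will investigate ___ at midnight.
'investigate' is word 9.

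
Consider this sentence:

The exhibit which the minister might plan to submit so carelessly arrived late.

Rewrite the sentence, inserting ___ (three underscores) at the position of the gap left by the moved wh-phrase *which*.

'which' functions as the direct object of 'submit'. The gap is right after 'submit'.

The exhibit which the minister might plan to submit ___ so carelessly arrived late.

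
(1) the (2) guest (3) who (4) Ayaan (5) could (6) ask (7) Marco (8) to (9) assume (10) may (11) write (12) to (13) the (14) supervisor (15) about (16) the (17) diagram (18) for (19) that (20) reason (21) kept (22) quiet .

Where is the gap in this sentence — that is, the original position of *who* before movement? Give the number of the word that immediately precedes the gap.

The filler 'who' is interpreted as the subject of the clause embedded under 'assume'. Fronting leaves a gap immediately after 'assume':
The guest who Ayaan could ask Marco to assume ___ may write to the supervisor about the diagram for that reason kept quiet.
'assume' is word 9.

9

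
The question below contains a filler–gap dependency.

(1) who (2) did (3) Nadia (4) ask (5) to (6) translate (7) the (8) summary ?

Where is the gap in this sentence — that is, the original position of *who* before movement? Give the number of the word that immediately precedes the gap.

4

Underlying clause: Nadia did ask who to translate the summary.
The filler 'who' is interpreted as the direct object of 'ask'. Wh-movement fronts it, leaving a gap right after 'ask':
Who did Nadia ask ___ to translate the summary?
'ask' is word 4.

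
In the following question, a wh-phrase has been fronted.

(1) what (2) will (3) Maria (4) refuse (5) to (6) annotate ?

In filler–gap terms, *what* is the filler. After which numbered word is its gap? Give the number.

6

In situ: Maria will refuse to annotate what.
'what' functions as the direct object of 'annotate'. It moves to the left edge, and the trace sits right after 'annotate':
What will Maria refuse to annotate ___?
'annotate' is word 6.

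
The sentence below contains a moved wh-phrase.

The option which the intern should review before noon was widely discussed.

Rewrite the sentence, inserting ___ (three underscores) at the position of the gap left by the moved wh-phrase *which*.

The filler 'which' is interpreted as the direct object of 'review'. The gap is right after 'review'.

The option which the intern should review ___ before noon was widely discussed.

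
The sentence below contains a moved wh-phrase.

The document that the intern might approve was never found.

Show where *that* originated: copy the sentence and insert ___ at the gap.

'that' is the direct object of 'approve'. The gap is right after 'approve'.

The document that the intern might approve ___ was never found.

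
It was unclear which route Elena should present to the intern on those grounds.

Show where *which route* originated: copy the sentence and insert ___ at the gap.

Pre-movement form: Elena should present which route to the intern on those grounds.
'which route' functions as the direct object of 'present'. The gap is right after 'present'.

It was unclear which route Elena should present ___ to the intern on those grounds.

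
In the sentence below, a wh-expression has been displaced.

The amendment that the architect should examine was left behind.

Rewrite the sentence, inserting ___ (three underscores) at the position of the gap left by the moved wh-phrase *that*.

'that' is the direct object of 'examine'. The gap is right after 'examine'.

The amendment that the architect should examine ___ was left behind.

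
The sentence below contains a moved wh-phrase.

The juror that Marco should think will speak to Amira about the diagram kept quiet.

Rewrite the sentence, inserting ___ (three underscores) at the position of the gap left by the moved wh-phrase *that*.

The juror that Marco should think ___ will speak to Amira about the diagram kept quiet.

The filler 'that' is interpreted as the subject of the clause embedded under 'think'. The gap is right after 'think'.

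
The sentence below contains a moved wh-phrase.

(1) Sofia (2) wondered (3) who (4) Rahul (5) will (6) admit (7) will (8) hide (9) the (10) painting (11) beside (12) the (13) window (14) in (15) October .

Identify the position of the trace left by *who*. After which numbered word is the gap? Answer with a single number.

Pre-movement form: Rahul will admit who will hide the painting beside the window in October.
The filler 'who' is interpreted as the subject of the clause embedded under 'admit'. Wh-movement fronts it, leaving a gap right after 'admit':
Sofia wondered who Rahul will admit ___ will hide the painting beside the window in October.
'admit' is word 6.

6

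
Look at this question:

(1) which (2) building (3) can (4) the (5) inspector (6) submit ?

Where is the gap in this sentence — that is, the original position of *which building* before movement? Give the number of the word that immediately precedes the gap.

Pre-movement form: The inspector can submit which building.
The filler 'which building' is interpreted as the direct object of 'submit'. Wh-movement fronts it, leaving a gap right after 'submit':
Which building can the inspector submit ___?
'submit' is word 6.

6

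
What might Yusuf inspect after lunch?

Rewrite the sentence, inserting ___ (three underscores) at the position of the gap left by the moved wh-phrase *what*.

Underlying clause: Yusuf might inspect what after lunch.
'what' functions as the direct object of 'inspect'. The gap is right after 'inspect'.

What might Yusuf inspect ___ after lunch?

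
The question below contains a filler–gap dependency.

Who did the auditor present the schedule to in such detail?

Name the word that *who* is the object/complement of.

to

In situ: The auditor did present the schedule to who in such detail.
The filler 'who' is interpreted as the object of the preposition 'to' (recipient of 'present'). It moves to the left edge, and the trace sits right after 'to':
Who did the auditor present the schedule to ___ in such detail?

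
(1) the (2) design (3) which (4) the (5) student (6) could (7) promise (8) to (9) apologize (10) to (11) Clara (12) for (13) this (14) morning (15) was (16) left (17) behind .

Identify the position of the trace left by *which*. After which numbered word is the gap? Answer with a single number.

'which' functions as the object of the preposition 'for'. It moves to the left edge, and the trace sits right after 'for':
The design which the student could promise to apologize to Clara for ___ this morning was left behind.
'for' is word 12.

12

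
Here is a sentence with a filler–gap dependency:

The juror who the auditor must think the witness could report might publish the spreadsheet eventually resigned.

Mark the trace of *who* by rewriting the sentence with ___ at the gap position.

'who' functions as the subject of the clause embedded under 'report'. The gap is right after 'report'.

The juror who the auditor must think the witness could report ___ might publish the spreadsheet eventually resigned.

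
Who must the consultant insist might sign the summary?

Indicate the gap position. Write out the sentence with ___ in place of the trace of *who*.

Before movement: The consultant must insist who might sign the summary.
'who' is the subject of the clause embedded under 'insist'. The gap is right after 'insist'.

Who must the consultant insist ___ might sign the summary?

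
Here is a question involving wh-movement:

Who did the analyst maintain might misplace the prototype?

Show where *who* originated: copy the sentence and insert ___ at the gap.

Who did the analyst maintain ___ might misplace the prototype?

Pre-movement form: The analyst did maintain who might misplace the prototype.
The filler 'who' is interpreted as the subject of the clause embedded under 'maintain'. The gap is right after 'maintain'.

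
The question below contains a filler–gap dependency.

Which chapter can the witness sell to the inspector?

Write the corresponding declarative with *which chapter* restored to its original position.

The filler 'which chapter' is interpreted as the direct object of 'sell'. It moves to the left edge, and the trace sits right after 'sell':
Which chapter can the witness sell ___ to the inspector?

The witness can sell which chapter to the inspector.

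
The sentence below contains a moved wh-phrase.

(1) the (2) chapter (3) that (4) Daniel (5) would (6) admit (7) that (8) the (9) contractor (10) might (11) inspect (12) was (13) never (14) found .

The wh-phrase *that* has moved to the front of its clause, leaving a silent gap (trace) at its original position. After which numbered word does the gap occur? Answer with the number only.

11

The filler 'that' is interpreted as the direct object of 'inspect'. Fronting leaves a gap immediately after 'inspect':
The chapter that Daniel would admit that the contractor might inspect ___ was never found.
'inspect' is word 11.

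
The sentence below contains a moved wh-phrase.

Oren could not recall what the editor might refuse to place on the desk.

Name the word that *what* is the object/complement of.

In situ: The editor might refuse to place what on the desk.
The filler 'what' is interpreted as the direct object of 'place'. Wh-movement fronts it, leaving a gap right after 'place':
Oren could not recall what the editor might refuse to place ___ on the desk.

place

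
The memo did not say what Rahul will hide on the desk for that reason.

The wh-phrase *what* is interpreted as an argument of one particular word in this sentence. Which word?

Before movement: Rahul will hide what on the desk for that reason.
The filler 'what' is interpreted as the direct object of 'hide'. Fronting leaves a gap immediately after 'hide':
The memo did not say what Rahul will hide ___ on the desk for that reason.

hide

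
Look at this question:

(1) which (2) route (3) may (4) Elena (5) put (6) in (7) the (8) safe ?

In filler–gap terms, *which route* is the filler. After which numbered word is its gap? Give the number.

Underlying clause: Elena may put which route in the safe.
'which route' is the direct object of 'put'. It moves to the left edge, and the trace sits right after 'put':
Which route may Elena put ___ in the safe?
'put' is word 5.

5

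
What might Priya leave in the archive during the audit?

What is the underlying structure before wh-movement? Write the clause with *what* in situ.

Priya might leave what in the archive during the audit.

'what' functions as the direct object of 'leave'. Fronting leaves a gap immediately after 'leave':
What might Priya leave ___ in the archive during the audit?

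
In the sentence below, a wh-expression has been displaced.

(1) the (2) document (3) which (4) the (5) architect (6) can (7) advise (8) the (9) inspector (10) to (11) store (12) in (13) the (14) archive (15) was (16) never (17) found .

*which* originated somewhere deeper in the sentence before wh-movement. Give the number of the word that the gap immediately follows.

11

'which' functions as the direct object of 'store'. Wh-movement fronts it, leaving a gap right after 'store':
The document which the architect can advise the inspector to store ___ in the archive was never found.
'store' is word 11.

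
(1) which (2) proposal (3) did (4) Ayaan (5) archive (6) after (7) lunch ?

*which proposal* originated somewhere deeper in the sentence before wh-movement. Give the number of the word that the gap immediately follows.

Underlying clause: Ayaan did archive which proposal after lunch.
The filler 'which proposal' is interpreted as the direct object of 'archive'. Fronting leaves a gap immediately after 'archive':
Which proposal did Ayaan archive ___ after lunch?
'archive' is word 5.

5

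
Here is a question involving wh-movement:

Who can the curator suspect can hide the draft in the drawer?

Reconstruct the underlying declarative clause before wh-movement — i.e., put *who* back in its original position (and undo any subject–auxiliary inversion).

The curator can suspect who can hide the draft in the drawer.

'who' is the subject of the clause embedded under 'suspect'. Fronting leaves a gap immediately after 'suspect':
Who can the curator suspect ___ can hide the draft in the drawer?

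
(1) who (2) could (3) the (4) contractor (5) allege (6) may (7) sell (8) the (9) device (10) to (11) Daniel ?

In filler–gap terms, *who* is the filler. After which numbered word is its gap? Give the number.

Underlying clause: The contractor could allege who may sell the device to Daniel.
'who' functions as the subject of the clause embedded under 'allege'. Fronting leaves a gap immediately after 'allege':
Who could the contractor allege ___ may sell the device to Daniel?
'allege' is word 5.

5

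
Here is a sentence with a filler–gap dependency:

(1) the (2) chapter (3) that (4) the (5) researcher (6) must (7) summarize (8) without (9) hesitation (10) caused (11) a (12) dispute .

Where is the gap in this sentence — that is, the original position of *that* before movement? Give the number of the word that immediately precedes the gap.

'that' functions as the direct object of 'summarize'. It moves to the left edge, and the trace sits right after 'summarize':
The chapter that the researcher must summarize ___ without hesitation caused a dispute.
'summarize' is word 7.

7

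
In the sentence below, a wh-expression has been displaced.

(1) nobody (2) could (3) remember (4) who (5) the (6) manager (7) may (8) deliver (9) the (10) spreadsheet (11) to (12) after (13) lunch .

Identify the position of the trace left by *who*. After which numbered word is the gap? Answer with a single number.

11

Underlying clause: The manager may deliver the spreadsheet to who after lunch.
The filler 'who' is interpreted as the object of the preposition 'to' (recipient of 'deliver'). It moves to the left edge, and the trace sits right after 'to':
Nobody could remember who the manager may deliver the spreadsheet to ___ after lunch.
'to' is word 11.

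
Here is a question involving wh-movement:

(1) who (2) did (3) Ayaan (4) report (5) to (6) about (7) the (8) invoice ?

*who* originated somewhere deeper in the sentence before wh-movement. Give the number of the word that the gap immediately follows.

5

Pre-movement form: Ayaan did report to who about the invoice.
The filler 'who' is interpreted as the object of the preposition 'to'. Fronting leaves a gap immediately after 'to':
Who did Ayaan report to ___ about the invoice?
'to' is word 5.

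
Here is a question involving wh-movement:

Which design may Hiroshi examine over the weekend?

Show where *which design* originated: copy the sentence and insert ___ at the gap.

Which design may Hiroshi examine ___ over the weekend?

In situ: Hiroshi may examine which design over the weekend.
The filler 'which design' is interpreted as the direct object of 'examine'. The gap is right after 'examine'.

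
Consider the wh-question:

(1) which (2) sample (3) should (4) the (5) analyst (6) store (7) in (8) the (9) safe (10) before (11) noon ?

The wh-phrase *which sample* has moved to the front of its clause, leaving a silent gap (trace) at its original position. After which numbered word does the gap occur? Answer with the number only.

6

Underlying clause: The analyst should store which sample in the safe before noon.
The filler 'which sample' is interpreted as the direct object of 'store'. It moves to the left edge, and the trace sits right after 'store':
Which sample should the analyst store ___ in the safe before noon?
'store' is word 6.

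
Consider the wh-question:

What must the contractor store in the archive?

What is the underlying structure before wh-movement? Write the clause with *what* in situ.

'what' functions as the direct object of 'store'. It moves to the left edge, and the trace sits right after 'store':
What must the contractor store ___ in the archive?

The contractor must store what in the archive.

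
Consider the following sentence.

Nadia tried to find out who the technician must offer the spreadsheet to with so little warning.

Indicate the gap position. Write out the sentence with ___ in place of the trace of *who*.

Nadia tried to find out who the technician must offer the spreadsheet to ___ with so little warning.

Underlying clause: The technician must offer the spreadsheet to who with so little warning.
'who' is the object of the preposition 'to' (recipient of 'offer'). The gap is right after 'to'.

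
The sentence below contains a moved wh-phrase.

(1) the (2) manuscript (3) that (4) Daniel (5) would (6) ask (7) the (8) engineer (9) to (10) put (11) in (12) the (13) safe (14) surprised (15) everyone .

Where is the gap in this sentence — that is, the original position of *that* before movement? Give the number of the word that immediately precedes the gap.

10

The filler 'that' is interpreted as the direct object of 'put'. Fronting leaves a gap immediately after 'put':
The manuscript that Daniel would ask the engineer to put ___ in the safe surprised everyone.
'put' is word 10.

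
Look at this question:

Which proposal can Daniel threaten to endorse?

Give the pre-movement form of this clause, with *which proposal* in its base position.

Daniel can threaten to endorse which proposal.

The filler 'which proposal' is interpreted as the direct object of 'endorse'. Fronting leaves a gap immediately after 'endorse':
Which proposal can Daniel threaten to endorse ___?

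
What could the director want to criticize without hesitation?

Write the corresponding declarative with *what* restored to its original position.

'what' functions as the direct object of 'criticize'. Wh-movement fronts it, leaving a gap right after 'criticize':
What could the director want to criticize ___ without hesitation?

The director could want to criticize what without hesitation.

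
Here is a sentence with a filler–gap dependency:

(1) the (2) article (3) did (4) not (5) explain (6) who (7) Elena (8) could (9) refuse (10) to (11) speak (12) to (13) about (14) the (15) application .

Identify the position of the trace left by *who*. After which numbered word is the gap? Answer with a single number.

12

Before movement: Elena could refuse to speak to who about the application.
The filler 'who' is interpreted as the object of the preposition 'to'. Fronting leaves a gap immediately after 'to':
The article did not explain who Elena could refuse to speak to ___ about the application.
'to' is word 12.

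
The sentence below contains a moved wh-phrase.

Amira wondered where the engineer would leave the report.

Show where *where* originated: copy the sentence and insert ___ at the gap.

Amira wondered where the engineer would leave the report ___.

Pre-movement form: The engineer would leave the report where.
'where' functions as the locative complement of 'leave'. The gap is right after 'report'.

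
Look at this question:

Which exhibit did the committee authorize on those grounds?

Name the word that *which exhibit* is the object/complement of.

authorize

Underlying clause: The committee did authorize which exhibit on those grounds.
'which exhibit' functions as the direct object of 'authorize'. Fronting leaves a gap immediately after 'authorize':
Which exhibit did the committee authorize ___ on those grounds?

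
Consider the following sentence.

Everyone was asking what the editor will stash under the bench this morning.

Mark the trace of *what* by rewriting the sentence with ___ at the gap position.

Everyone was asking what the editor will stash ___ under the bench this morning.

Underlying clause: The editor will stash what under the bench this morning.
'what' is the direct object of 'stash'. The gap is right after 'stash'.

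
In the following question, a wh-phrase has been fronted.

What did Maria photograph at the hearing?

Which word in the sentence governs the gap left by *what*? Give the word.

photograph

Before movement: Maria did photograph what at the hearing.
'what' functions as the direct object of 'photograph'. Fronting leaves a gap immediately after 'photograph':
What did Maria photograph ___ at the hearing?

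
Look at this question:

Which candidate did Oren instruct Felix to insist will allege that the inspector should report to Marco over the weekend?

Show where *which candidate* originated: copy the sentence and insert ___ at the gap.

Underlying clause: Oren did instruct Felix to insist which candidate will allege that the inspector should report to Marco over the weekend.
The filler 'which candidate' is interpreted as the subject of the clause embedded under 'insist'. The gap is right after 'insist'.

Which candidate did Oren instruct Felix to insist ___ will allege that the inspector should report to Marco over the weekend?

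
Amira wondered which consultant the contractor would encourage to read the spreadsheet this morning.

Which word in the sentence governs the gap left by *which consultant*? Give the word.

Pre-movement form: The contractor would encourage which consultant to read the spreadsheet this morning.
'which consultant' is the direct object of 'encourage'. Wh-movement fronts it, leaving a gap right after 'encourage':
Amira wondered which consultant the contractor would encourage ___ to read the spreadsheet this morning.

encourage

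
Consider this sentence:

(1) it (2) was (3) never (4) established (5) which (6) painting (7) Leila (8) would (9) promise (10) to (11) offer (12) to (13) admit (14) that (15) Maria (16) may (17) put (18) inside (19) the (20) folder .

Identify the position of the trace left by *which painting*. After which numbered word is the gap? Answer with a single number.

17

Before movement: Leila would promise to offer to admit that Maria may put which painting inside the folder.
'which painting' is the direct object of 'put'. Fronting leaves a gap immediately after 'put':
It was never established which painting Leila would promise to offer to admit that Maria may put ___ inside the folder.
'put' is word 17.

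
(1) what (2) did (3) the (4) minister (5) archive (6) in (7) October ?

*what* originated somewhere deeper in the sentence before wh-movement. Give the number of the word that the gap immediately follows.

5

Underlying clause: The minister did archive what in October.
The filler 'what' is interpreted as the direct object of 'archive'. Wh-movement fronts it, leaving a gap right after 'archive':
What did the minister archive ___ in October?
'archive' is word 5.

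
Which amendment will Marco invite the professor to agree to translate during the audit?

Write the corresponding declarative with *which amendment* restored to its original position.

Marco will invite the professor to agree to translate which amendment during the audit.

'which amendment' functions as the direct object of 'translate'. Wh-movement fronts it, leaving a gap right after 'translate':
Which amendment will Marco invite the professor to agree to translate ___ during the audit?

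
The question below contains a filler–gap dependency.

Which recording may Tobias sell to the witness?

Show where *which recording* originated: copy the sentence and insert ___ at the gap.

Which recording may Tobias sell ___ to the witness?

In situ: Tobias may sell which recording to the witness.
'which recording' is the direct object of 'sell'. The gap is right after 'sell'.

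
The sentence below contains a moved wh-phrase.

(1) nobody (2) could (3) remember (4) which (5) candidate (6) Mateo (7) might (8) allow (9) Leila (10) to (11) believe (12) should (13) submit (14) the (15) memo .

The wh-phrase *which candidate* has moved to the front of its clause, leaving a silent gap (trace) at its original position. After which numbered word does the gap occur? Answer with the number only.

Underlying clause: Mateo might allow Leila to believe which candidate should submit the memo.
The filler 'which candidate' is interpreted as the subject of the clause embedded under 'believe'. Fronting leaves a gap immediately after 'believe':
Nobody could remember which candidate Mateo might allow Leila to believe ___ should submit the memo.
'believe' is word 11.

11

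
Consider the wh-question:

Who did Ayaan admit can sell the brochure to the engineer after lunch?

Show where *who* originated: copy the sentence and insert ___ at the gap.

Pre-movement form: Ayaan did admit who can sell the brochure to the engineer after lunch.
'who' functions as the subject of the clause embedded under 'admit'. The gap is right after 'admit'.

Who did Ayaan admit ___ can sell the brochure to the engineer after lunch?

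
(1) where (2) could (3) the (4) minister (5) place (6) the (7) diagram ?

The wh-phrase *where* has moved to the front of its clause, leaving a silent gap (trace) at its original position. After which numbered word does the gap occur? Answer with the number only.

In situ: The minister could place the diagram where.
'where' functions as the locative complement of 'place'. It moves to the left edge, and the trace sits right after 'diagram':
Where could the minister place the diagram ___?
'diagram' is word 7.

7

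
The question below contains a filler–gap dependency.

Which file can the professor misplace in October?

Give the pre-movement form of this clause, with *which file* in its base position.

The professor can misplace which file in October.

'which file' is the direct object of 'misplace'. It moves to the left edge, and the trace sits right after 'misplace':
Which file can the professor misplace ___ in October?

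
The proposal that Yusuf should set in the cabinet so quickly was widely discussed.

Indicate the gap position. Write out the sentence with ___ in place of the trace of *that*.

The filler 'that' is interpreted as the direct object of 'set'. The gap is right after 'set'.

The proposal that Yusuf should set ___ in the cabinet so quickly was widely discussed.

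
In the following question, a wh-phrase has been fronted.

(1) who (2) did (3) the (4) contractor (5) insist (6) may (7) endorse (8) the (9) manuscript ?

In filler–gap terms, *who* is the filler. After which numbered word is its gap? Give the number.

5

Before movement: The contractor did insist who may endorse the manuscript.
'who' functions as the subject of the clause embedded under 'insist'. Wh-movement fronts it, leaving a gap right after 'insist':
Who did the contractor insist ___ may endorse the manuscript?
'insist' is word 5.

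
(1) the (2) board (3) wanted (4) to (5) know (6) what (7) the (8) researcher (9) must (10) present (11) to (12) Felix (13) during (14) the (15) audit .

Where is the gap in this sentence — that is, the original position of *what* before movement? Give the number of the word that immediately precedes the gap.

Pre-movement form: The researcher must present what to Felix during the audit.
'what' functions as the direct object of 'present'. Wh-movement fronts it, leaving a gap right after 'present':
The board wanted to know what the researcher must present ___ to Felix during the audit.
'present' is word 10.

10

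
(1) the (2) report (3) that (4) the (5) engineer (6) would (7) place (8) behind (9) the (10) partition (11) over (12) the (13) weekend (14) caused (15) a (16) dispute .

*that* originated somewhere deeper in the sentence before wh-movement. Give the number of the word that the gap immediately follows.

'that' functions as the direct object of 'place'. Wh-movement fronts it, leaving a gap right after 'place':
The report that the engineer would place ___ behind the partition over the weekend caused a dispute.
'place' is word 7.

7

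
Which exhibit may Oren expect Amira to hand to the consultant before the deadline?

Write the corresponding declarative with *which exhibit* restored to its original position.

'which exhibit' is the direct object of 'hand'. Wh-movement fronts it, leaving a gap right after 'hand':
Which exhibit may Oren expect Amira to hand ___ to the consultant before the deadline?

Oren may expect Amira to hand which exhibit to the consultant before the deadline.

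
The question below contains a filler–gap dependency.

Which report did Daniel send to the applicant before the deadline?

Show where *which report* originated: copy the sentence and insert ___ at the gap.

Which report did Daniel send ___ to the applicant before the deadline?

In situ: Daniel did send which report to the applicant before the deadline.
'which report' functions as the direct object of 'send'. The gap is right after 'send'.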